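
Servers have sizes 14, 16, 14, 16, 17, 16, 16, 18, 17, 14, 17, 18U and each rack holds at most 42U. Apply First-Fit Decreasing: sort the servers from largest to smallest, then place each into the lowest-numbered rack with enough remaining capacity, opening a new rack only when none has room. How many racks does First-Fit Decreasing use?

Sorted descending: 18, 18, 17, 17, 17, 16, 16, 16, 16, 14, 14, 14.
Put 18U in rack 1; 24U remain.
Put 18U in rack 1; 6U remain.
Put 17U in rack 2; 25U remain.
Put 17U in rack 2; 8U remain.
Put 17U in rack 3; 25U remain.
Put 16U in rack 3; 9U remain.
Put 16U in rack 4; 26U remain.
Put 16U in rack 4; 10U remain.
Put 16U in rack 5; 26U remain.
Put 14U in rack 5; 12U remain.
Put 14U in rack 6; 28U remain.
Put 14U in rack 6; 14U remain.

6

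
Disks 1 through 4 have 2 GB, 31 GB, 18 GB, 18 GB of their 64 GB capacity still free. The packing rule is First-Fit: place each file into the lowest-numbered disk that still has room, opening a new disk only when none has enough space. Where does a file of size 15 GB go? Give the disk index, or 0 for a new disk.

2

Disks with room: disk 2 (31 GB), disk 3 (18 GB), disk 4 (18 GB).
The first with room is disk 2.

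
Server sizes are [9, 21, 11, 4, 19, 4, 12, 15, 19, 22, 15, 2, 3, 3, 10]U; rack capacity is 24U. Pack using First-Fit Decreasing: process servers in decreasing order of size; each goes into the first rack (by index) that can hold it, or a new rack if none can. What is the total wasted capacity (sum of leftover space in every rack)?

Sorted descending: 22, 21, 19, 19, 15, 15, 12, 11, 10, 9, 4, 4, 3, 3, 2.
22U → rack 1 (remaining 2U)
21U → rack 2 (remaining 3U)
19U → rack 3 (remaining 5U)
19U → rack 4 (remaining 5U)
15U → rack 5 (remaining 9U)
15U → rack 6 (remaining 9U)
12U → rack 7 (remaining 12U)
11U → rack 7 (remaining 1U)
10U → rack 8 (remaining 14U)
9U → rack 5 (remaining 0U)
4U → rack 3 (remaining 1U)
4U → rack 4 (remaining 1U)
3U → rack 2 (remaining 0U)
3U → rack 6 (remaining 6U)
2U → rack 1 (remaining 0U)
8 racks × 24U = 192U; used 169U; unused 23U.

23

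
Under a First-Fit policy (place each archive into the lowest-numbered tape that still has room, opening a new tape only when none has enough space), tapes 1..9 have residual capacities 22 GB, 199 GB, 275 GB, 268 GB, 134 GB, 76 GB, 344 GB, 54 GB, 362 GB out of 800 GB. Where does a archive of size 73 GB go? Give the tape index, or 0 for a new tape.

Tapes with room: tape 2 (199 GB), tape 3 (275 GB), tape 4 (268 GB), tape 5 (134 GB), tape 6 (76 GB), tape 7 (344 GB), tape 9 (362 GB).
The first with room is tape 2.

2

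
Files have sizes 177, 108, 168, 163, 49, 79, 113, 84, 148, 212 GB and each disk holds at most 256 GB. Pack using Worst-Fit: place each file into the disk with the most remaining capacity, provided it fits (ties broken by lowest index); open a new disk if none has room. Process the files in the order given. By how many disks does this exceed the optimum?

1

Worst-Fit: [177] [108,49,79] [168] [163] [113,84] [148] [212] → 7 disks.
Total size 1301 GB; any packing needs at least ⌈1301/256⌉ = 6 disks.
An optimal packing achieves that bound: [212] [177,79] [168,84] [163,49] [148,108] [113] → 6 disks.
Excess: 7 − 6 = 1.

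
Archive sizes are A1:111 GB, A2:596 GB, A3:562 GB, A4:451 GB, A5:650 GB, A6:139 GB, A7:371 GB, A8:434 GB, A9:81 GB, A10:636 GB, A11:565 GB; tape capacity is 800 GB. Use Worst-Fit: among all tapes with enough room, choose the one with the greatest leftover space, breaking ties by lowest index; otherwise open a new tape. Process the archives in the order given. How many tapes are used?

8

A1 (111 GB) → tape 1 (remaining 689 GB)
A2 (596 GB) → tape 1 (remaining 93 GB)
A3 (562 GB) → tape 2 (remaining 238 GB)
A4 (451 GB) → tape 3 (remaining 349 GB)
A5 (650 GB) → tape 4 (remaining 150 GB)
A6 (139 GB) → tape 3 (remaining 210 GB)
A7 (371 GB) → tape 5 (remaining 429 GB)
A8 (434 GB) → tape 6 (remaining 366 GB)
A9 (81 GB) → tape 5 (remaining 348 GB)
A10 (636 GB) → tape 7 (remaining 164 GB)
A11 (565 GB) → tape 8 (remaining 235 GB)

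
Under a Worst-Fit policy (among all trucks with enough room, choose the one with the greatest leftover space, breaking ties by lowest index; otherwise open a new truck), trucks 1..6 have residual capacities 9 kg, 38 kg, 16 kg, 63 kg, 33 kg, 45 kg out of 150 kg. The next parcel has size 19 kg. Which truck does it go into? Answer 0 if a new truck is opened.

Trucks with room: truck 2 (38 kg), truck 4 (63 kg), truck 5 (33 kg), truck 6 (45 kg).
Most room is truck 4 with 63 kg free.

4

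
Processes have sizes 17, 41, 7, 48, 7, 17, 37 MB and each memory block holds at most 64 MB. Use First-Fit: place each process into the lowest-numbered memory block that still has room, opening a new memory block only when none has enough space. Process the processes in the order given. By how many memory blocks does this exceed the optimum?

0

First-Fit: [17,41] [7,48,7] [17,37] → 3 memory blocks.
Total size 174 MB; any packing needs at least ⌈174/64⌉ = 3 memory blocks.
So 3 is already optimal.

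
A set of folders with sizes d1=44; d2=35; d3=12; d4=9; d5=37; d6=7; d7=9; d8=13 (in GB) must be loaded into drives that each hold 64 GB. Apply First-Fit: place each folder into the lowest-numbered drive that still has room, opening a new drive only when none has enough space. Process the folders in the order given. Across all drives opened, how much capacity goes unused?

drive 1: place d1 (44 GB), 20 GB left
drive 2: place d2 (35 GB), 29 GB left
drive 1: place d3 (12 GB), 8 GB left
drive 2: place d4 (9 GB), 20 GB left
drive 3: place d5 (37 GB), 27 GB left
drive 1: place d6 (7 GB), 1 GB left
drive 2: place d7 (9 GB), 11 GB left
drive 3: place d8 (13 GB), 14 GB left
3 drives × 64 GB = 192 GB; used 166 GB; unused 26 GB.

26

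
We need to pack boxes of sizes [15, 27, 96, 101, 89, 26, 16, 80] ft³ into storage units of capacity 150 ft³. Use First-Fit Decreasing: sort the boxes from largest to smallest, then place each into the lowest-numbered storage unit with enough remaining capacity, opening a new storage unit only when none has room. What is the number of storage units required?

Sorted descending: 101, 96, 89, 80, 27, 26, 16, 15.
101 ft³ → storage unit 1 (remaining 49 ft³)
96 ft³ → storage unit 2 (remaining 54 ft³)
89 ft³ → storage unit 3 (remaining 61 ft³)
80 ft³ → storage unit 4 (remaining 70 ft³)
27 ft³ → storage unit 1 (remaining 22 ft³)
26 ft³ → storage unit 2 (remaining 28 ft³)
16 ft³ → storage unit 1 (remaining 6 ft³)
15 ft³ → storage unit 2 (remaining 13 ft³)
Final storage units: [101,27,16] [96,26,15] [89] [80].

4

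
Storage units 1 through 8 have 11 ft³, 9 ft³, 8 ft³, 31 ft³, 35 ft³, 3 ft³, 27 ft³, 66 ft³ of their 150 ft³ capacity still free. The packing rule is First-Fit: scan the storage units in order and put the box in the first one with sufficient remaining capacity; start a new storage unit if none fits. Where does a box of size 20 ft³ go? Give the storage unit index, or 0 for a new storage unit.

Storage units with room: storage unit 4 (31 ft³), storage unit 5 (35 ft³), storage unit 7 (27 ft³), storage unit 8 (66 ft³).
The first with room is storage unit 4.

4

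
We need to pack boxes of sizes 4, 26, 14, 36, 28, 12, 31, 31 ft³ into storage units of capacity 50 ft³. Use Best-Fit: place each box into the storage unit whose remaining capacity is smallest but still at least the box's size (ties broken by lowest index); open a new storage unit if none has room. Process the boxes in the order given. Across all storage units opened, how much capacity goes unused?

Put 4 ft³ in storage unit 1; 46 ft³ remain.
Put 26 ft³ in storage unit 1; 20 ft³ remain.
Put 14 ft³ in storage unit 1; 6 ft³ remain.
Put 36 ft³ in storage unit 2; 14 ft³ remain.
Put 28 ft³ in storage unit 3; 22 ft³ remain.
Put 12 ft³ in storage unit 2; 2 ft³ remain.
Put 31 ft³ in storage unit 4; 19 ft³ remain.
Put 31 ft³ in storage unit 5; 19 ft³ remain.
5 storage units × 50 ft³ = 250 ft³; used 182 ft³; unused 68 ft³.

68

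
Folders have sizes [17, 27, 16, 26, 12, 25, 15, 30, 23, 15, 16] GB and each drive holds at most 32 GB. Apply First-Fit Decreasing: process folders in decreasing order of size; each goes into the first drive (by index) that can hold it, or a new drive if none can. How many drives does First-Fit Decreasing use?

Sorted descending: 30, 27, 26, 25, 23, 17, 16, 16, 15, 15, 12.
30 GB → drive 1 (remaining 2 GB)
27 GB → drive 2 (remaining 5 GB)
26 GB → drive 3 (remaining 6 GB)
25 GB → drive 4 (remaining 7 GB)
23 GB → drive 5 (remaining 9 GB)
17 GB → drive 6 (remaining 15 GB)
16 GB → drive 7 (remaining 16 GB)
16 GB → drive 7 (remaining 0 GB)
15 GB → drive 6 (remaining 0 GB)
15 GB → drive 8 (remaining 17 GB)
12 GB → drive 8 (remaining 5 GB)
Final drives: [30] [27] [26] [25] [23] [17,15] [16,16] [15,12].

8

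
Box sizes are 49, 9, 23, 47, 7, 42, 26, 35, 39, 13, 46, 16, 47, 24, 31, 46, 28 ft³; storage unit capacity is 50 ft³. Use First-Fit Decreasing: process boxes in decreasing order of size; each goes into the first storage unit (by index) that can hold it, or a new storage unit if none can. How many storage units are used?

Sorted descending: 49, 47, 47, 46, 46, 42, 39, 35, 31, 28, 26, 24, 23, 16, 13, 9, 7.
storage unit 1: place 49 ft³, 1 ft³ left
storage unit 2: place 47 ft³, 3 ft³ left
storage unit 3: place 47 ft³, 3 ft³ left
storage unit 4: place 46 ft³, 4 ft³ left
storage unit 5: place 46 ft³, 4 ft³ left
storage unit 6: place 42 ft³, 8 ft³ left
storage unit 7: place 39 ft³, 11 ft³ left
storage unit 8: place 35 ft³, 15 ft³ left
storage unit 9: place 31 ft³, 19 ft³ left
storage unit 10: place 28 ft³, 22 ft³ left
storage unit 11: place 26 ft³, 24 ft³ left
storage unit 11: place 24 ft³, 0 ft³ left
storage unit 12: place 23 ft³, 27 ft³ left
storage unit 9: place 16 ft³, 3 ft³ left
storage unit 8: place 13 ft³, 2 ft³ left
storage unit 7: place 9 ft³, 2 ft³ left
storage unit 6: place 7 ft³, 1 ft³ left
Final storage units: [49] [47] [47] [46] [46] [42,7] [39,9] [35,13] [31,16] [28] [26,24] [23].

12 storage units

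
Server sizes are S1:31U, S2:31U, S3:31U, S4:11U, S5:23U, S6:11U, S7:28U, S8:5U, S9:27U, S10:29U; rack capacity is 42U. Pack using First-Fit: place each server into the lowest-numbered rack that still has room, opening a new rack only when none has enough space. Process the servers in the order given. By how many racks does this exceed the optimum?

0

First-Fit: [31,11] [31,11] [31,5] [23] [28] [27] [29] → 7 racks.
7 servers exceed 21U (half the capacity), and no two of those can share a rack, so at least 7 racks are needed.
So 7 is already optimal.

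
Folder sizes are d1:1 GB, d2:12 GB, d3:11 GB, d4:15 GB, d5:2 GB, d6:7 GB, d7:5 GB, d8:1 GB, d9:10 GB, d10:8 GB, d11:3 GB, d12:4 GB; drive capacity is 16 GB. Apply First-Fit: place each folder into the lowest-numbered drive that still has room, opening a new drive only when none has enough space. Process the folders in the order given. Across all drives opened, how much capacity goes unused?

Put d1 (1 GB) in drive 1; 15 GB remain.
Put d2 (12 GB) in drive 1; 3 GB remain.
Put d3 (11 GB) in drive 2; 5 GB remain.
Put d4 (15 GB) in drive 3; 1 GB remain.
Put d5 (2 GB) in drive 1; 1 GB remain.
Put d6 (7 GB) in drive 4; 9 GB remain.
Put d7 (5 GB) in drive 2; 0 GB remain.
Put d8 (1 GB) in drive 1; 0 GB remain.
Put d9 (10 GB) in drive 5; 6 GB remain.
Put d10 (8 GB) in drive 4; 1 GB remain.
Put d11 (3 GB) in drive 5; 3 GB remain.
Put d12 (4 GB) in drive 6; 12 GB remain.
6 drives × 16 GB = 96 GB; used 79 GB; unused 17 GB.

17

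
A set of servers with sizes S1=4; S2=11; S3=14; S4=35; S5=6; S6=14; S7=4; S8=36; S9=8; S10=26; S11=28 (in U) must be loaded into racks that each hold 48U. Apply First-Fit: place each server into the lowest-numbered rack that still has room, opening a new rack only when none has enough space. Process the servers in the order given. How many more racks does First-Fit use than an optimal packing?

First-Fit: [4,11,14,6,4,8] [35] [14,26] [36] [28] → 5 racks.
Total size 186U; any packing needs at least ⌈186/48⌉ = 4 racks.
An optimal packing achieves that bound: [36,11] [35,8,4] [28,14,6] [26,14,4] → 4 racks.
Excess: 5 − 4 = 1.

1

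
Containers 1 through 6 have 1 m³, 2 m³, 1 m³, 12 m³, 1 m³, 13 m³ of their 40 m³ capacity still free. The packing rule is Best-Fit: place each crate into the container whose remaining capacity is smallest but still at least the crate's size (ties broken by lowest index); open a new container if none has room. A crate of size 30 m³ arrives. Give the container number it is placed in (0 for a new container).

No container has ≥ 30 m³ free, so a new container is opened.

0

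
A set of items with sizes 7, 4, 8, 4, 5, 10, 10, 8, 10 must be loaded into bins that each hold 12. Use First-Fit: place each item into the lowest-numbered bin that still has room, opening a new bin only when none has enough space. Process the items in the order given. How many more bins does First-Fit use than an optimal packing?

1

First-Fit: [7,4] [8,4] [5] [10] [10] [8] [10] → 7 bins.
Total size 66; any packing needs at least ⌈66/12⌉ = 6 bins.
An optimal packing achieves that bound: [10] [10] [10] [8,4] [8,4] [7,5] → 6 bins.
Excess: 7 − 6 = 1.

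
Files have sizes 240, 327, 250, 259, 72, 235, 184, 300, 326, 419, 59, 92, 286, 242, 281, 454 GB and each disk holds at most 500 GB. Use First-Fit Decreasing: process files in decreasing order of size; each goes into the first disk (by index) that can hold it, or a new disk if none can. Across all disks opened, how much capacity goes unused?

974

Sorted descending: 454, 419, 327, 326, 300, 286, 281, 259, 250, 242, 240, 235, 184, 92, 72, 59.
Put 454 GB in disk 1; 46 GB remain.
Put 419 GB in disk 2; 81 GB remain.
Put 327 GB in disk 3; 173 GB remain.
Put 326 GB in disk 4; 174 GB remain.
Put 300 GB in disk 5; 200 GB remain.
Put 286 GB in disk 6; 214 GB remain.
Put 281 GB in disk 7; 219 GB remain.
Put 259 GB in disk 8; 241 GB remain.
Put 250 GB in disk 9; 250 GB remain.
Put 242 GB in disk 9; 8 GB remain.
Put 240 GB in disk 8; 1 GB remain.
Put 235 GB in disk 10; 265 GB remain.
Put 184 GB in disk 5; 16 GB remain.
Put 92 GB in disk 3; 81 GB remain.
Put 72 GB in disk 2; 9 GB remain.
Put 59 GB in disk 3; 22 GB remain.
10 disks × 500 GB = 5000 GB; used 4026 GB; unused 974 GB.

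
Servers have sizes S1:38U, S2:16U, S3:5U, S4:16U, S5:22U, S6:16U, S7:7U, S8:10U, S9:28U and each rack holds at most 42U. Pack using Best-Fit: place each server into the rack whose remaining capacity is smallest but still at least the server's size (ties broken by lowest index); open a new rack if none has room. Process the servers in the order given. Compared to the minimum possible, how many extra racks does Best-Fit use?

1

Best-Fit: [38] [16,5,16] [22,16] [7,10] [28] → 5 racks.
Total size 158U; any packing needs at least ⌈158/42⌉ = 4 racks.
An optimal packing achieves that bound: [38] [28,7,5] [22,16] [16,16,10] → 4 racks.
Excess: 5 − 4 = 1.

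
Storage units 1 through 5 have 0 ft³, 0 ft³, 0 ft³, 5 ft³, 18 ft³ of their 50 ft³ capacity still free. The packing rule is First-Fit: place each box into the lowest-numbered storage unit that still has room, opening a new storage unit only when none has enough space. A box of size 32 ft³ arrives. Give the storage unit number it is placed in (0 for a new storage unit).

0

No storage unit has ≥ 32 ft³ free, so a new storage unit is opened.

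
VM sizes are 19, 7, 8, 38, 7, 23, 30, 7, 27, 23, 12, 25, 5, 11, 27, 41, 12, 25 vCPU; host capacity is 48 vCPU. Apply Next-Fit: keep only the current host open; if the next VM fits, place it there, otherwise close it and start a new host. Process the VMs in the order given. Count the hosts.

19 vCPU → host 1 (remaining 29 vCPU)
7 vCPU → host 1 (remaining 22 vCPU)
8 vCPU → host 1 (remaining 14 vCPU)
38 vCPU → host 2 (remaining 10 vCPU)
7 vCPU → host 2 (remaining 3 vCPU)
23 vCPU → host 3 (remaining 25 vCPU)
30 vCPU → host 4 (remaining 18 vCPU)
7 vCPU → host 4 (remaining 11 vCPU)
27 vCPU → host 5 (remaining 21 vCPU)
23 vCPU → host 6 (remaining 25 vCPU)
12 vCPU → host 6 (remaining 13 vCPU)
25 vCPU → host 7 (remaining 23 vCPU)
5 vCPU → host 7 (remaining 18 vCPU)
11 vCPU → host 7 (remaining 7 vCPU)
27 vCPU → host 8 (remaining 21 vCPU)
41 vCPU → host 9 (remaining 7 vCPU)
12 vCPU → host 10 (remaining 36 vCPU)
25 vCPU → host 10 (remaining 11 vCPU)
Final hosts: [19,7,8] [38,7] [23] [30,7] [27] [23,12] [25,5,11] [27] [41] [12,25].

10 hosts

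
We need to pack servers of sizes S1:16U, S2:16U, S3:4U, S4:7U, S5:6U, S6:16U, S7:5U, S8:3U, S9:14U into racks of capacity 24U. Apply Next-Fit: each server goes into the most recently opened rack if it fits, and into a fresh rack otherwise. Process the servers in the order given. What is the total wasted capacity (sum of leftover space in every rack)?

33

Put S1 (16U) in rack 1; 8U remain.
Put S2 (16U) in rack 2; 8U remain.
Put S3 (4U) in rack 2; 4U remain.
Put S4 (7U) in rack 3; 17U remain.
Put S5 (6U) in rack 3; 11U remain.
Put S6 (16U) in rack 4; 8U remain.
Put S7 (5U) in rack 4; 3U remain.
Put S8 (3U) in rack 4; 0U remain.
Put S9 (14U) in rack 5; 10U remain.
5 racks × 24U = 120U; used 87U; unused 33U.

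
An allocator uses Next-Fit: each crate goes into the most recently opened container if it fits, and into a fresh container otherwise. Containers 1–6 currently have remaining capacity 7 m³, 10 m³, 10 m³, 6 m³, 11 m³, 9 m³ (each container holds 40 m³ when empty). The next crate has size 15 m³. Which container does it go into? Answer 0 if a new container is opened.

0

Next-Fit only looks at container 6, which has 9 m³ free.
15 m³ does not fit, so a new container is opened.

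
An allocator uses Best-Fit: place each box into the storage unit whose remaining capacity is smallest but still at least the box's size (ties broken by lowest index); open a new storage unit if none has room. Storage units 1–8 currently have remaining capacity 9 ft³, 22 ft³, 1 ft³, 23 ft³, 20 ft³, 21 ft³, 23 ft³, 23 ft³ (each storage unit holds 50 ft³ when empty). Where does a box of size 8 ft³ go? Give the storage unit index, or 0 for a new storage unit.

Storage units with room: storage unit 1 (9 ft³), storage unit 2 (22 ft³), storage unit 4 (23 ft³), storage unit 5 (20 ft³), storage unit 6 (21 ft³), storage unit 7 (23 ft³), storage unit 8 (23 ft³).
Tightest fit is storage unit 1 with 9 ft³ free.

1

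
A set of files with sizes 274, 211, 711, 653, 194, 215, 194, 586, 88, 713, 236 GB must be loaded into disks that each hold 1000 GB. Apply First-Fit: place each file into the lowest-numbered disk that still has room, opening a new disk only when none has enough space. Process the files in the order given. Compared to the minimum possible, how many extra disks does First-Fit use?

0

First-Fit: [274,211,194,215,88] [711,194] [653,236] [586] [713] → 5 disks.
Total size 4075 GB; any packing needs at least ⌈4075/1000⌉ = 5 disks.
So 5 is already optimal.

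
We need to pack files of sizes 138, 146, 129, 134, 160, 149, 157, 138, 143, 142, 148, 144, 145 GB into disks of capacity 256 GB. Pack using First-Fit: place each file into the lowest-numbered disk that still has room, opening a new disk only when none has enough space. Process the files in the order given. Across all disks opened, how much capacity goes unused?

138 GB → disk 1 (remaining 118 GB)
146 GB → disk 2 (remaining 110 GB)
129 GB → disk 3 (remaining 127 GB)
134 GB → disk 4 (remaining 122 GB)
160 GB → disk 5 (remaining 96 GB)
149 GB → disk 6 (remaining 107 GB)
157 GB → disk 7 (remaining 99 GB)
138 GB → disk 8 (remaining 118 GB)
143 GB → disk 9 (remaining 113 GB)
142 GB → disk 10 (remaining 114 GB)
148 GB → disk 11 (remaining 108 GB)
144 GB → disk 12 (remaining 112 GB)
145 GB → disk 13 (remaining 111 GB)
13 disks × 256 GB = 3328 GB; used 1873 GB; unused 1455 GB.

1455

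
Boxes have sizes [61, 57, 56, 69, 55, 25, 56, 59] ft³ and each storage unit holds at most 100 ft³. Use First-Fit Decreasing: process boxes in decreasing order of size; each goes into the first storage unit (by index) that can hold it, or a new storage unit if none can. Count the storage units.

7 storage units

Sorted descending: 69, 61, 59, 57, 56, 56, 55, 25.
Put 69 ft³ in storage unit 1; 31 ft³ remain.
Put 61 ft³ in storage unit 2; 39 ft³ remain.
Put 59 ft³ in storage unit 3; 41 ft³ remain.
Put 57 ft³ in storage unit 4; 43 ft³ remain.
Put 56 ft³ in storage unit 5; 44 ft³ remain.
Put 56 ft³ in storage unit 6; 44 ft³ remain.
Put 55 ft³ in storage unit 7; 45 ft³ remain.
Put 25 ft³ in storage unit 1; 6 ft³ remain.
Final storage units: [69,25] [61] [59] [57] [56] [56] [55].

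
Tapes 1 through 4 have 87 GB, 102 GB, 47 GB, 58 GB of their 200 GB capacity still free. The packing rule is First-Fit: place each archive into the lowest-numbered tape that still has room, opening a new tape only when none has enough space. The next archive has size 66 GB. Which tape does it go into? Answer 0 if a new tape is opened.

Tapes with room: tape 1 (87 GB), tape 2 (102 GB).
The first with room is tape 1.

1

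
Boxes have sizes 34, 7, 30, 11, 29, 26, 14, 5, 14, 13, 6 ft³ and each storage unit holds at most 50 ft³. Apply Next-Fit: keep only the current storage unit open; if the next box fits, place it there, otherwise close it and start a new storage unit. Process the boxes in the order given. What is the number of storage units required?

Put 34 ft³ in storage unit 1; 16 ft³ remain.
Put 7 ft³ in storage unit 1; 9 ft³ remain.
Put 30 ft³ in storage unit 2; 20 ft³ remain.
Put 11 ft³ in storage unit 2; 9 ft³ remain.
Put 29 ft³ in storage unit 3; 21 ft³ remain.
Put 26 ft³ in storage unit 4; 24 ft³ remain.
Put 14 ft³ in storage unit 4; 10 ft³ remain.
Put 5 ft³ in storage unit 4; 5 ft³ remain.
Put 14 ft³ in storage unit 5; 36 ft³ remain.
Put 13 ft³ in storage unit 5; 23 ft³ remain.
Put 6 ft³ in storage unit 5; 17 ft³ remain.
Final storage units: [34,7] [30,11] [29] [26,14,5] [14,13,6].

5 storage units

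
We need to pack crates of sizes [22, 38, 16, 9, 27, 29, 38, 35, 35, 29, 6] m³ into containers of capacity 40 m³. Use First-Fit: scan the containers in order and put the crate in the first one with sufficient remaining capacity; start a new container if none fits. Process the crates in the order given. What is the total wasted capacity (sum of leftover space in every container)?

36

container 1: place 22 m³, 18 m³ left
container 2: place 38 m³, 2 m³ left
container 1: place 16 m³, 2 m³ left
container 3: place 9 m³, 31 m³ left
container 3: place 27 m³, 4 m³ left
container 4: place 29 m³, 11 m³ left
container 5: place 38 m³, 2 m³ left
container 6: place 35 m³, 5 m³ left
container 7: place 35 m³, 5 m³ left
container 8: place 29 m³, 11 m³ left
container 4: place 6 m³, 5 m³ left
8 containers × 40 m³ = 320 m³; used 284 m³; unused 36 m³.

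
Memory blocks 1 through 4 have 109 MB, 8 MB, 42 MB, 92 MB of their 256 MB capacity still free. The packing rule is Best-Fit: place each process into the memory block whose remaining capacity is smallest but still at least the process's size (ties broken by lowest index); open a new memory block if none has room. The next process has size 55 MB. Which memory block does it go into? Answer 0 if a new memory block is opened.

4

Memory blocks with room: memory block 1 (109 MB), memory block 4 (92 MB).
Tightest fit is memory block 4 with 92 MB free.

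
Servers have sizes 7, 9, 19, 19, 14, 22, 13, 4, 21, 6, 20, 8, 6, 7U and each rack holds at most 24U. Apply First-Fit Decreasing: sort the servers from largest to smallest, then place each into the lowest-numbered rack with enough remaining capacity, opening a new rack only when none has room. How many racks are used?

Sorted descending: 22, 21, 20, 19, 19, 14, 13, 9, 8, 7, 7, 6, 6, 4.
22U → rack 1 (remaining 2U)
21U → rack 2 (remaining 3U)
20U → rack 3 (remaining 4U)
19U → rack 4 (remaining 5U)
19U → rack 5 (remaining 5U)
14U → rack 6 (remaining 10U)
13U → rack 7 (remaining 11U)
9U → rack 6 (remaining 1U)
8U → rack 7 (remaining 3U)
7U → rack 8 (remaining 17U)
7U → rack 8 (remaining 10U)
6U → rack 8 (remaining 4U)
6U → rack 9 (remaining 18U)
4U → rack 3 (remaining 0U)
Final racks: [22] [21] [20,4] [19] [19] [14,9] [13,8] [7,7,6] [6].

9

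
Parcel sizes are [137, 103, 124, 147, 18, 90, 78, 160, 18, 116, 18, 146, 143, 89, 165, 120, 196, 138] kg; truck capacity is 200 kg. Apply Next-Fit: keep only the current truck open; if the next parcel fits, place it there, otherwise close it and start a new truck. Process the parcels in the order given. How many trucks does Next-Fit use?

Put 137 kg in truck 1; 63 kg remain.
Put 103 kg in truck 2; 97 kg remain.
Put 124 kg in truck 3; 76 kg remain.
Put 147 kg in truck 4; 53 kg remain.
Put 18 kg in truck 4; 35 kg remain.
Put 90 kg in truck 5; 110 kg remain.
Put 78 kg in truck 5; 32 kg remain.
Put 160 kg in truck 6; 40 kg remain.
Put 18 kg in truck 6; 22 kg remain.
Put 116 kg in truck 7; 84 kg remain.
Put 18 kg in truck 7; 66 kg remain.
Put 146 kg in truck 8; 54 kg remain.
Put 143 kg in truck 9; 57 kg remain.
Put 89 kg in truck 10; 111 kg remain.
Put 165 kg in truck 11; 35 kg remain.
Put 120 kg in truck 12; 80 kg remain.
Put 196 kg in truck 13; 4 kg remain.
Put 138 kg in truck 14; 62 kg remain.
Final trucks: [137] [103] [124] [147,18] [90,78] [160,18] [116,18] [146] [143] [89] [165] [120] [196] [138].

14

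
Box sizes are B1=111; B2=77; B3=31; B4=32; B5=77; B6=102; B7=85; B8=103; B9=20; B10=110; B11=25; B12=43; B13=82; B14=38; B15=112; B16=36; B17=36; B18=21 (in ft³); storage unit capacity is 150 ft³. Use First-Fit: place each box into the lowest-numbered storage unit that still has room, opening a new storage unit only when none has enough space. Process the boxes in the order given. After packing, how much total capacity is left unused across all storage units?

209

B1 (111 ft³) → storage unit 1 (remaining 39 ft³)
B2 (77 ft³) → storage unit 2 (remaining 73 ft³)
B3 (31 ft³) → storage unit 1 (remaining 8 ft³)
B4 (32 ft³) → storage unit 2 (remaining 41 ft³)
B5 (77 ft³) → storage unit 3 (remaining 73 ft³)
B6 (102 ft³) → storage unit 4 (remaining 48 ft³)
B7 (85 ft³) → storage unit 5 (remaining 65 ft³)
B8 (103 ft³) → storage unit 6 (remaining 47 ft³)
B9 (20 ft³) → storage unit 2 (remaining 21 ft³)
B10 (110 ft³) → storage unit 7 (remaining 40 ft³)
B11 (25 ft³) → storage unit 3 (remaining 48 ft³)
B12 (43 ft³) → storage unit 3 (remaining 5 ft³)
B13 (82 ft³) → storage unit 8 (remaining 68 ft³)
B14 (38 ft³) → storage unit 4 (remaining 10 ft³)
B15 (112 ft³) → storage unit 9 (remaining 38 ft³)
B16 (36 ft³) → storage unit 5 (remaining 29 ft³)
B17 (36 ft³) → storage unit 6 (remaining 11 ft³)
B18 (21 ft³) → storage unit 2 (remaining 0 ft³)
9 storage units × 150 ft³ = 1350 ft³; used 1141 ft³; unused 209 ft³.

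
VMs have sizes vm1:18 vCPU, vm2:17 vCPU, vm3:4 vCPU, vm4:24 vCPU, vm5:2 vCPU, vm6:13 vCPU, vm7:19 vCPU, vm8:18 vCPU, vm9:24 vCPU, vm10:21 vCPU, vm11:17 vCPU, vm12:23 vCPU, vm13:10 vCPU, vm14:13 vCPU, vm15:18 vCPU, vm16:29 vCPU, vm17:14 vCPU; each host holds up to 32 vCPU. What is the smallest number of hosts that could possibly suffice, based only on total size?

Total size = 18 + 17 + 4 + 24 + 2 + 13 + 19 + 18 + 24 + 21 + 17 + 23 + 10 + 13 + 18 + 29 + 14 = 284 vCPU.
⌈284 / 32⌉ = 9.

9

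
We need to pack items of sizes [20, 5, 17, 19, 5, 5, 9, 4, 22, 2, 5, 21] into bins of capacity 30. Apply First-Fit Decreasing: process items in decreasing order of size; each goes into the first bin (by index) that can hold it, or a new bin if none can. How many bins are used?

5 bins

Sorted descending: 22, 21, 20, 19, 17, 9, 5, 5, 5, 5, 4, 2.
22 → bin 1 (remaining 8)
21 → bin 2 (remaining 9)
20 → bin 3 (remaining 10)
19 → bin 4 (remaining 11)
17 → bin 5 (remaining 13)
9 → bin 2 (remaining 0)
5 → bin 1 (remaining 3)
5 → bin 3 (remaining 5)
5 → bin 3 (remaining 0)
5 → bin 4 (remaining 6)
4 → bin 4 (remaining 2)
2 → bin 1 (remaining 1)
Final bins: [22,5,2] [21,9] [20,5,5] [19,5,4] [17].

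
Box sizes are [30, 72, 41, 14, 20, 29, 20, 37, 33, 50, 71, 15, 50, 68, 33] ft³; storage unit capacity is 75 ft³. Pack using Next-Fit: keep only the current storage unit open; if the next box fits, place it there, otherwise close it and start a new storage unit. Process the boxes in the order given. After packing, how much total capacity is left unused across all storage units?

30 ft³ → storage unit 1 (remaining 45 ft³)
72 ft³ → storage unit 2 (remaining 3 ft³)
41 ft³ → storage unit 3 (remaining 34 ft³)
14 ft³ → storage unit 3 (remaining 20 ft³)
20 ft³ → storage unit 3 (remaining 0 ft³)
29 ft³ → storage unit 4 (remaining 46 ft³)
20 ft³ → storage unit 4 (remaining 26 ft³)
37 ft³ → storage unit 5 (remaining 38 ft³)
33 ft³ → storage unit 5 (remaining 5 ft³)
50 ft³ → storage unit 6 (remaining 25 ft³)
71 ft³ → storage unit 7 (remaining 4 ft³)
15 ft³ → storage unit 8 (remaining 60 ft³)
50 ft³ → storage unit 8 (remaining 10 ft³)
68 ft³ → storage unit 9 (remaining 7 ft³)
33 ft³ → storage unit 10 (remaining 42 ft³)
10 storage units × 75 ft³ = 750 ft³; used 583 ft³; unused 167 ft³.

167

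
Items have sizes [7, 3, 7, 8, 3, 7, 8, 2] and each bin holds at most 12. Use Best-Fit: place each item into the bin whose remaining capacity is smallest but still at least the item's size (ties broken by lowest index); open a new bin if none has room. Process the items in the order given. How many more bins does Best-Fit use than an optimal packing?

0

Best-Fit: [7,3,2] [7] [8,3] [7] [8] → 5 bins.
5 items exceed 6 (half the capacity), and no two of those can share a bin, so at least 5 bins are needed.
So 5 is already optimal.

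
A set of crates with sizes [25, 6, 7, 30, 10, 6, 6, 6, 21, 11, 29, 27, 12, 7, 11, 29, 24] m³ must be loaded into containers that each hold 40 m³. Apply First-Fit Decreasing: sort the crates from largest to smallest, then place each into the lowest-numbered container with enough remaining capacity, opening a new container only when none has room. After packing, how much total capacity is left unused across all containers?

Sorted descending: 30, 29, 29, 27, 25, 24, 21, 12, 11, 11, 10, 7, 7, 6, 6, 6, 6.
Put 30 m³ in container 1; 10 m³ remain.
Put 29 m³ in container 2; 11 m³ remain.
Put 29 m³ in container 3; 11 m³ remain.
Put 27 m³ in container 4; 13 m³ remain.
Put 25 m³ in container 5; 15 m³ remain.
Put 24 m³ in container 6; 16 m³ remain.
Put 21 m³ in container 7; 19 m³ remain.
Put 12 m³ in container 4; 1 m³ remain.
Put 11 m³ in container 2; 0 m³ remain.
Put 11 m³ in container 3; 0 m³ remain.
Put 10 m³ in container 1; 0 m³ remain.
Put 7 m³ in container 5; 8 m³ remain.
Put 7 m³ in container 5; 1 m³ remain.
Put 6 m³ in container 6; 10 m³ remain.
Put 6 m³ in container 6; 4 m³ remain.
Put 6 m³ in container 7; 13 m³ remain.
Put 6 m³ in container 7; 7 m³ remain.
7 containers × 40 m³ = 280 m³; used 267 m³; unused 13 m³.

13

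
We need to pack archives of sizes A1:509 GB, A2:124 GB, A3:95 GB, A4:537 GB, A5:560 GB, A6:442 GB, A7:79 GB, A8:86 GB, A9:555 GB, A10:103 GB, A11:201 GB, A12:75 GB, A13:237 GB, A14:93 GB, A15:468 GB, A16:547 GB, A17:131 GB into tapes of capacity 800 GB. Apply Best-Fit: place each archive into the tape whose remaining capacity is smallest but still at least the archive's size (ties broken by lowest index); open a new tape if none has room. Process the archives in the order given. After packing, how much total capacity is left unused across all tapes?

tape 1: place A1 (509 GB), 291 GB left
tape 1: place A2 (124 GB), 167 GB left
tape 1: place A3 (95 GB), 72 GB left
tape 2: place A4 (537 GB), 263 GB left
tape 3: place A5 (560 GB), 240 GB left
tape 4: place A6 (442 GB), 358 GB left
tape 3: place A7 (79 GB), 161 GB left
tape 3: place A8 (86 GB), 75 GB left
tape 5: place A9 (555 GB), 245 GB left
tape 5: place A10 (103 GB), 142 GB left
tape 2: place A11 (201 GB), 62 GB left
tape 3: place A12 (75 GB), 0 GB left
tape 4: place A13 (237 GB), 121 GB left
tape 4: place A14 (93 GB), 28 GB left
tape 6: place A15 (468 GB), 332 GB left
tape 7: place A16 (547 GB), 253 GB left
tape 5: place A17 (131 GB), 11 GB left
7 tapes × 800 GB = 5600 GB; used 4842 GB; unused 758 GB.

758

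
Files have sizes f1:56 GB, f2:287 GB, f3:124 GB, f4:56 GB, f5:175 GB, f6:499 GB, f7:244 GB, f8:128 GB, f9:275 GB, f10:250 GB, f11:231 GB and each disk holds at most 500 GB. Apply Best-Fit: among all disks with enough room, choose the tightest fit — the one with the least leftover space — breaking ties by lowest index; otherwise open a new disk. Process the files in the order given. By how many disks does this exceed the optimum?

Best-Fit: [56,287,124] [56,175,244] [499] [128,275] [250,231] → 5 disks.
Total size 2325 GB; any packing needs at least ⌈2325/500⌉ = 5 disks.
So 5 is already optimal.

0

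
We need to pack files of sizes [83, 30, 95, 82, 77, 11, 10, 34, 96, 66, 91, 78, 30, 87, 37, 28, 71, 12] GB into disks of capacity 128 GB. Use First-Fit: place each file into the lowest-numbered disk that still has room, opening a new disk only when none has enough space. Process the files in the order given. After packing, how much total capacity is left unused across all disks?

262

disk 1: place 83 GB, 45 GB left
disk 1: place 30 GB, 15 GB left
disk 2: place 95 GB, 33 GB left
disk 3: place 82 GB, 46 GB left
disk 4: place 77 GB, 51 GB left
disk 1: place 11 GB, 4 GB left
disk 2: place 10 GB, 23 GB left
disk 3: place 34 GB, 12 GB left
disk 5: place 96 GB, 32 GB left
disk 6: place 66 GB, 62 GB left
disk 7: place 91 GB, 37 GB left
disk 8: place 78 GB, 50 GB left
disk 4: place 30 GB, 21 GB left
disk 9: place 87 GB, 41 GB left
disk 6: place 37 GB, 25 GB left
disk 5: place 28 GB, 4 GB left
disk 10: place 71 GB, 57 GB left
disk 2: place 12 GB, 11 GB left
10 disks × 128 GB = 1280 GB; used 1018 GB; unused 262 GB.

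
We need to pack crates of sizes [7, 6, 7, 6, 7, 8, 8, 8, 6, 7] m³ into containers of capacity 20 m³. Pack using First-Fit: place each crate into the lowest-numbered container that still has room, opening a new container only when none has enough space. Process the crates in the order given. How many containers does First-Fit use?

4

container 1: place 7 m³, 13 m³ left
container 1: place 6 m³, 7 m³ left
container 1: place 7 m³, 0 m³ left
container 2: place 6 m³, 14 m³ left
container 2: place 7 m³, 7 m³ left
container 3: place 8 m³, 12 m³ left
container 3: place 8 m³, 4 m³ left
container 4: place 8 m³, 12 m³ left
container 2: place 6 m³, 1 m³ left
container 4: place 7 m³, 5 m³ left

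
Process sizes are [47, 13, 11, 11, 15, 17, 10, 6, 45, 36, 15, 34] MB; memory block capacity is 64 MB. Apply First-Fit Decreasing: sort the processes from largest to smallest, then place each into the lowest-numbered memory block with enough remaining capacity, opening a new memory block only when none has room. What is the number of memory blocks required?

Sorted descending: 47, 45, 36, 34, 17, 15, 15, 13, 11, 11, 10, 6.
47 MB → memory block 1 (remaining 17 MB)
45 MB → memory block 2 (remaining 19 MB)
36 MB → memory block 3 (remaining 28 MB)
34 MB → memory block 4 (remaining 30 MB)
17 MB → memory block 1 (remaining 0 MB)
15 MB → memory block 2 (remaining 4 MB)
15 MB → memory block 3 (remaining 13 MB)
13 MB → memory block 3 (remaining 0 MB)
11 MB → memory block 4 (remaining 19 MB)
11 MB → memory block 4 (remaining 8 MB)
10 MB → memory block 5 (remaining 54 MB)
6 MB → memory block 4 (remaining 2 MB)
Final memory blocks: [47,17] [45,15] [36,15,13] [34,11,11,6] [10].

5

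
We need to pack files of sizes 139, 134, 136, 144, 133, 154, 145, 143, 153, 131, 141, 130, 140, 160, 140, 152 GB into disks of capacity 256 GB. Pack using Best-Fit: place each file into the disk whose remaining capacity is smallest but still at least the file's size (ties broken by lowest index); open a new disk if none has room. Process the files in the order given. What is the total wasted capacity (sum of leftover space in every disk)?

1821

139 GB → disk 1 (remaining 117 GB)
134 GB → disk 2 (remaining 122 GB)
136 GB → disk 3 (remaining 120 GB)
144 GB → disk 4 (remaining 112 GB)
133 GB → disk 5 (remaining 123 GB)
154 GB → disk 6 (remaining 102 GB)
145 GB → disk 7 (remaining 111 GB)
143 GB → disk 8 (remaining 113 GB)
153 GB → disk 9 (remaining 103 GB)
131 GB → disk 10 (remaining 125 GB)
141 GB → disk 11 (remaining 115 GB)
130 GB → disk 12 (remaining 126 GB)
140 GB → disk 13 (remaining 116 GB)
160 GB → disk 14 (remaining 96 GB)
140 GB → disk 15 (remaining 116 GB)
152 GB → disk 16 (remaining 104 GB)
16 disks × 256 GB = 4096 GB; used 2275 GB; unused 1821 GB.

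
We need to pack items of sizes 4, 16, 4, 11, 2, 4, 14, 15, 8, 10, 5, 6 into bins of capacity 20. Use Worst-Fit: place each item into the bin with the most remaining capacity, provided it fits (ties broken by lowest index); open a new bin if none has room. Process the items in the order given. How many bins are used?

Put 4 in bin 1; 16 remain.
Put 16 in bin 1; 0 remain.
Put 4 in bin 2; 16 remain.
Put 11 in bin 2; 5 remain.
Put 2 in bin 2; 3 remain.
Put 4 in bin 3; 16 remain.
Put 14 in bin 3; 2 remain.
Put 15 in bin 4; 5 remain.
Put 8 in bin 5; 12 remain.
Put 10 in bin 5; 2 remain.
Put 5 in bin 4; 0 remain.
Put 6 in bin 6; 14 remain.

6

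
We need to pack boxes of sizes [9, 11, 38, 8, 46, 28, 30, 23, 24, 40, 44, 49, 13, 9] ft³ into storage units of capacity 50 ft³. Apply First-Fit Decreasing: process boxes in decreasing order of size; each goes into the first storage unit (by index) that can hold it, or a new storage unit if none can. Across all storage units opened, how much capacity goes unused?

28

Sorted descending: 49, 46, 44, 40, 38, 30, 28, 24, 23, 13, 11, 9, 9, 8.
storage unit 1: place 49 ft³, 1 ft³ left
storage unit 2: place 46 ft³, 4 ft³ left
storage unit 3: place 44 ft³, 6 ft³ left
storage unit 4: place 40 ft³, 10 ft³ left
storage unit 5: place 38 ft³, 12 ft³ left
storage unit 6: place 30 ft³, 20 ft³ left
storage unit 7: place 28 ft³, 22 ft³ left
storage unit 8: place 24 ft³, 26 ft³ left
storage unit 8: place 23 ft³, 3 ft³ left
storage unit 6: place 13 ft³, 7 ft³ left
storage unit 5: place 11 ft³, 1 ft³ left
storage unit 4: place 9 ft³, 1 ft³ left
storage unit 7: place 9 ft³, 13 ft³ left
storage unit 7: place 8 ft³, 5 ft³ left
8 storage units × 50 ft³ = 400 ft³; used 372 ft³; unused 28 ft³.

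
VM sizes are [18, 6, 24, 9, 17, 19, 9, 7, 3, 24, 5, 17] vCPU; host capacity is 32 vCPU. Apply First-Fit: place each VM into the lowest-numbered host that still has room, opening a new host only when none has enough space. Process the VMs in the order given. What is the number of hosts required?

6 hosts

18 vCPU → host 1 (remaining 14 vCPU)
6 vCPU → host 1 (remaining 8 vCPU)
24 vCPU → host 2 (remaining 8 vCPU)
9 vCPU → host 3 (remaining 23 vCPU)
17 vCPU → host 3 (remaining 6 vCPU)
19 vCPU → host 4 (remaining 13 vCPU)
9 vCPU → host 4 (remaining 4 vCPU)
7 vCPU → host 1 (remaining 1 vCPU)
3 vCPU → host 2 (remaining 5 vCPU)
24 vCPU → host 5 (remaining 8 vCPU)
5 vCPU → host 2 (remaining 0 vCPU)
17 vCPU → host 6 (remaining 15 vCPU)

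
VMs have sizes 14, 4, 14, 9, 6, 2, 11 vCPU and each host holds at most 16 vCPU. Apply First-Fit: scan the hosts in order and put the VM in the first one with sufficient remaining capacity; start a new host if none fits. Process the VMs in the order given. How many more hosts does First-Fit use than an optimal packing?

First-Fit: [14,2] [4,9] [14] [6] [11] → 5 hosts.
Total size 60 vCPU; any packing needs at least ⌈60/16⌉ = 4 hosts.
An optimal packing achieves that bound: [14,2] [14] [11,4] [9,6] → 4 hosts.
Excess: 5 − 4 = 1.

1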